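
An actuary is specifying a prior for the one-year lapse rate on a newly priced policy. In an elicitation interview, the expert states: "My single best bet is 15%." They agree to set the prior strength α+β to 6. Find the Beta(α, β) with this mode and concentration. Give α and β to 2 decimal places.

For α,β > 1 the Beta mode is (α−1)/(α+β−2). With α+β = 6, the mode is (α−1)/4.
Set (α−1)/4 = 0.15 → α = 1 + 0.15·4 = 1.60.
β = 6 − α = 4.40.

α = 1.60, β = 4.40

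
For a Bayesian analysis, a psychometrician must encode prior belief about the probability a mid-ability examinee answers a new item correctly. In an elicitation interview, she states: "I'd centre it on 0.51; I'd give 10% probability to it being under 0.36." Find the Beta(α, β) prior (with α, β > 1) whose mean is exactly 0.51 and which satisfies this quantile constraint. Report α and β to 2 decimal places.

α ≈ 9.16, β ≈ 8.80

With mean 0.51 fixed, write α = 0.51s, β = 0.49s where s = α+β.
Need P(θ < 0.36) = 0.1 under Beta(0.51s, 0.49s). Normal approximation: (q−m)/√(m(1−m)/s) ≈ z_{0.1} = -1.28, so s ≈ 0.51·0.49·(-1.28)²/(0.36−0.51)² = 18.2.
At s = 18.2: P(θ<0.36) ≈ 0.098. Adjusting to match 0.1 gives s ≈ 17.96.
So α = 0.51·17.96 ≈ 9.16, β = 0.49·17.96 ≈ 8.80.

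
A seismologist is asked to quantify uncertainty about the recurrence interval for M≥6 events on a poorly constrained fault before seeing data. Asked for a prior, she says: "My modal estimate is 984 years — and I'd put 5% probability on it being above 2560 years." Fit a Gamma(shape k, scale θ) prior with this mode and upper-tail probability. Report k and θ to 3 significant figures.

Gamma(k,θ) with k>1 has mode (k−1)θ, so θ = 984/(k−1).
Need P(X < 2560) = 0.95 with θ tied to k this way. Start at k = 2, θ = 984: P(X<2560) ≈ 0.733.
Too low — raise k to concentrate. Iterating converges to k ≈ 3.96.
Then θ = 984/(3.96−1) ≈ 333.

k ≈ 3.96, θ ≈ 333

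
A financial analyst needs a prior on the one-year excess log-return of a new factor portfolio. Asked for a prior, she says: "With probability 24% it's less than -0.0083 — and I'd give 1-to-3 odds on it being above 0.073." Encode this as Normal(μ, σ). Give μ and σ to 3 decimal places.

The p-quantile of Normal(μ,σ) is μ + z_p·σ, with z_{0.24} = -0.7063 and z_{0.75} = 0.6745.
Eliminate σ: μ = (z₂·x₁ − z₁·x₂)/(z₂ − z₁) = (0.6745·-0.0083 − (-0.7063)·0.073)/1.381 = 0.033.
Then σ = (x₂ − x₁)/(z₂ − z₁) = (0.073 − -0.0083)/1.381 = 0.059.

μ = 0.033, σ = 0.059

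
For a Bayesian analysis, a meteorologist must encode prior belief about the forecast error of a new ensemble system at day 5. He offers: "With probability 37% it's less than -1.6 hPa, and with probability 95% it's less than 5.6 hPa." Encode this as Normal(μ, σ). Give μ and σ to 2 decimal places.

For Normal(μ,σ), the p-quantile is μ + z_p·σ. Here z_{0.37} = -0.3319, z_{0.95} = 1.645.
So -1.6 = μ − 0.3319σ and 5.6 = μ + 1.645σ.
Subtracting: σ = (5.6 − -1.6)/(1.645 − (-0.3319)) = 3.64.
Then μ = -1.6 − (-0.3319)·3.64 = -0.39.

μ = -0.39, σ = 3.64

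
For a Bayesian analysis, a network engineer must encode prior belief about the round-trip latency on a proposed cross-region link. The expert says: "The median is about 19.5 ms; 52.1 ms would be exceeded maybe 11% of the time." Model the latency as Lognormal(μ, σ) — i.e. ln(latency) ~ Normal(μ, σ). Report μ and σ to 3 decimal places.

μ ≈ 2.970, σ ≈ 0.801

If T ~ Lognormal(μ,σ) then ln T ~ Normal(μ,σ), so the p-quantile of ln T is μ + z_p·σ.
ln(19.5) = 2.97 and ln(52.1) = 3.953; z_{0.5} = 0, z_{0.89} = 1.227.
σ = (3.953 − 2.97)/(1.227 − (0)) = 0.801.
μ = 2.97 − (0)·0.801 = 2.970.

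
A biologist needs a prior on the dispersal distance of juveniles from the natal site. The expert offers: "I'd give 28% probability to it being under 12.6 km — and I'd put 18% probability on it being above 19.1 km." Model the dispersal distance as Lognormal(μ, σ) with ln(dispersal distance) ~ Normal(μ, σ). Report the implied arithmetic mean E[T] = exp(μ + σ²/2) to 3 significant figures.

If T ~ Lognormal(μ,σ) then ln T ~ Normal(μ,σ), so the p-quantile of ln T is μ + z_p·σ.
ln(12.6) = 2.534 and ln(19.1) = 2.95; z_{0.28} = -0.5828, z_{0.82} = 0.9154.
σ = (2.95 − 2.534)/(0.9154 − (-0.5828)) = 0.278.
μ = 2.534 − (-0.5828)·0.278 = 2.696.
E[T] = exp(μ + σ²/2) = exp(2.696 + 0.0385) = 15.4 km.

E[T] ≈ 15.4 km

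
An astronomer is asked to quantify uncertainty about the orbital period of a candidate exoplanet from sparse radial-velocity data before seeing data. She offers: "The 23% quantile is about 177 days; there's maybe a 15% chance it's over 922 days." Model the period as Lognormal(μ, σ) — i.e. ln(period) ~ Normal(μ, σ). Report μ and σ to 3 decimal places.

μ ≈ 5.863, σ ≈ 0.930

If T ~ Lognormal(μ,σ) then ln T ~ Normal(μ,σ), so the p-quantile of ln T is μ + z_p·σ.
ln(177) = 5.176 and ln(922) = 6.827; z_{0.23} = -0.7388, z_{0.85} = 1.036.
σ = (6.827 − 5.176)/(1.036 − (-0.7388)) = 0.930.
μ = 5.176 − (-0.7388)·0.930 = 5.863.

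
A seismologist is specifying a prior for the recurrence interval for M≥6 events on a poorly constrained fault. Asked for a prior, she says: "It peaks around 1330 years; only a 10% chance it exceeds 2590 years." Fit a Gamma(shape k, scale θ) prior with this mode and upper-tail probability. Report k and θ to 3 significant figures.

k ≈ 5.31, θ ≈ 309

Gamma(k,θ) with k>1 has mode (k−1)θ, so θ = 1330/(k−1).
Need P(X < 2590) = 0.9 with θ tied to k this way. Start at k = 2, θ = 1330: P(X<2590) ≈ 0.580.
Too low — raise k to concentrate. Iterating converges to k ≈ 5.31.
Then θ = 1330/(5.31−1) ≈ 309.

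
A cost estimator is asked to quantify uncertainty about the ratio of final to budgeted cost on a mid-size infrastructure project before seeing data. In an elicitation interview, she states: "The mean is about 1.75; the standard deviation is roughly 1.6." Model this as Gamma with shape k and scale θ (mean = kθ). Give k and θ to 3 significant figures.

k ≈ 1.2, θ ≈ 1.46

For Gamma(k, scale θ): mean = kθ, variance = kθ², so CV = 1/√k.
CV = SD/mean = 1.6/1.75 = 0.9143, hence k = 1/CV² = 1.2.
Then θ = mean/k = 1.75/1.2 = 1.46.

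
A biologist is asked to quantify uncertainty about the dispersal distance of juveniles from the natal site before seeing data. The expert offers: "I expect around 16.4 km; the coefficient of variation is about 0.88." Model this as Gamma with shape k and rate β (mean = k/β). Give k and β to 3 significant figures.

k ≈ 1.29, β ≈ 0.0787

For Gamma(k, rate β): mean = k/β, variance = k/β², so CV = 1/√k.
CV = 0.88, hence k = 1/CV² = 1.29.
Then β = k/mean = 1.29/16.4 = 0.0787.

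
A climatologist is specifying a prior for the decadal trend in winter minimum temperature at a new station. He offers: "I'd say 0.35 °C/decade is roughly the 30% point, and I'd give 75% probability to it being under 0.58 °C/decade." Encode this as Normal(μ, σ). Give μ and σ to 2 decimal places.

μ = 0.45, σ = 0.19

The p-quantile of Normal(μ,σ) is μ + z_p·σ, with z_{0.3} = -0.5244 and z_{0.75} = 0.6745.
Eliminate σ: μ = (z₂·x₁ − z₁·x₂)/(z₂ − z₁) = (0.6745·0.35 − (-0.5244)·0.58)/1.199 = 0.45.
Then σ = (x₂ − x₁)/(z₂ − z₁) = (0.58 − 0.35)/1.199 = 0.19.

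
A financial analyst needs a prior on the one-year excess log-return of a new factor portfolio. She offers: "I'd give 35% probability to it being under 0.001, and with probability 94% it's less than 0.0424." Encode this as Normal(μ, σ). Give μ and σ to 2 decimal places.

μ = 0.01, σ = 0.02

The p-quantile of Normal(μ,σ) is μ + z_p·σ, with z_{0.35} = -0.3853 and z_{0.94} = 1.555.
Eliminate σ: μ = (z₂·x₁ − z₁·x₂)/(z₂ − z₁) = (1.555·0.001 − (-0.3853)·0.0424)/1.94 = 0.01.
Then σ = (x₂ − x₁)/(z₂ − z₁) = (0.0424 − 0.001)/1.94 = 0.02.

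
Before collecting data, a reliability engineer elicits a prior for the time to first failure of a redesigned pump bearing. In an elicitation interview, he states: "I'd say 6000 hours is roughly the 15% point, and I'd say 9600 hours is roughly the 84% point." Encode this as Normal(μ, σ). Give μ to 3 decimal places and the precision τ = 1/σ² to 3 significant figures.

μ = 7837.203, τ = 3.18e-07

The p-quantile of Normal(μ,σ) is μ + z_p·σ, with z_{0.15} = -1.036 and z_{0.84} = 0.9945.
Eliminate σ: μ = (z₂·x₁ − z₁·x₂)/(z₂ − z₁) = (0.9945·6000 − (-1.036)·9600)/2.031 = 7837.203.
Then σ = (x₂ − x₁)/(z₂ − z₁) = (9600 − 6000)/2.031 = 1772.621.
Precision τ = 1/σ² = 1/1773² = 3.18e-07.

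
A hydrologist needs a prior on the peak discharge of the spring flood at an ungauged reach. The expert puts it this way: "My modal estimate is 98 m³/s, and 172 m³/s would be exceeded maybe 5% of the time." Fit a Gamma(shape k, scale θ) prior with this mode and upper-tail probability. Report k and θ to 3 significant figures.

Gamma(k,θ) with k>1 has mode (k−1)θ, so θ = 98/(k−1).
Need P(X < 172) = 0.95 with θ tied to k this way. Start at k = 2, θ = 98: P(X<172) ≈ 0.524.
Too low — raise k to concentrate. Iterating converges to k ≈ 9.82.
Then θ = 98/(9.82−1) ≈ 11.1.

k ≈ 9.82, θ ≈ 11.1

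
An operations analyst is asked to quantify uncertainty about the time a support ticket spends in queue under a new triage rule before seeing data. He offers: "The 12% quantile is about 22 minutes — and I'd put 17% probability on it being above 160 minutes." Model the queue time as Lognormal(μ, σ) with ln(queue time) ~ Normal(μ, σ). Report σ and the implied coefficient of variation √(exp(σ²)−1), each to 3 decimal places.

If T ~ Lognormal(μ,σ) then ln T ~ Normal(μ,σ), so the p-quantile of ln T is μ + z_p·σ.
ln(22) = 3.091 and ln(160) = 5.075; z_{0.12} = -1.175, z_{0.83} = 0.9542.
σ = (5.075 − 3.091)/(0.9542 − (-1.175)) = 0.932.
μ = 3.091 − (-1.175)·0.932 = 4.186.
CV = √(exp(σ²)−1) = √(exp(0.8684)−1) = 1.176.

σ ≈ 0.932, CV ≈ 1.176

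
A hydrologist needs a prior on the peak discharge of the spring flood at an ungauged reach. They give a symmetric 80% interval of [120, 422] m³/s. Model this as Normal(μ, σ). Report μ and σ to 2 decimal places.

μ = 271.00, σ = 117.83

A symmetric 80% interval runs μ ± z·σ with z = 1.282.
Half-width = 151, so σ = 151/1.282 = 117.83.
μ is the interval midpoint, 271.00.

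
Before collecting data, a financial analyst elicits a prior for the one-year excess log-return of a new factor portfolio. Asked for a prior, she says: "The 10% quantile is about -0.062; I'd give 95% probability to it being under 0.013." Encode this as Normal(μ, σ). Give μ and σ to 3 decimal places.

For Normal(μ,σ), the p-quantile is μ + z_p·σ. Here z_{0.1} = -1.282, z_{0.95} = 1.645.
So -0.062 = μ − 1.282σ and 0.013 = μ + 1.645σ.
Subtracting: σ = (0.013 − -0.062)/(1.645 − (-1.282)) = 0.026.
Then μ = -0.062 − (-1.282)·0.026 = -0.029.

μ = -0.029, σ = 0.026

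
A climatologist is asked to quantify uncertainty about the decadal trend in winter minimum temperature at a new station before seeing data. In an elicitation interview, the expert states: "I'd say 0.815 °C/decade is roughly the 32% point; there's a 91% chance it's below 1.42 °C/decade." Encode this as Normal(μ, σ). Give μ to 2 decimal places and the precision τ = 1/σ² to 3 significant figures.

For Normal(μ,σ), the p-quantile is μ + z_p·σ. Here z_{0.32} = -0.4677, z_{0.91} = 1.341.
So 0.815 = μ − 0.4677σ and 1.42 = μ + 1.341σ.
Subtracting: σ = (1.42 − 0.815)/(1.341 − (-0.4677)) = 0.33.
Then μ = 0.815 − (-0.4677)·0.33 = 0.97.
Precision τ = 1/σ² = 1/0.3345² = 8.94.

μ = 0.97, τ = 8.94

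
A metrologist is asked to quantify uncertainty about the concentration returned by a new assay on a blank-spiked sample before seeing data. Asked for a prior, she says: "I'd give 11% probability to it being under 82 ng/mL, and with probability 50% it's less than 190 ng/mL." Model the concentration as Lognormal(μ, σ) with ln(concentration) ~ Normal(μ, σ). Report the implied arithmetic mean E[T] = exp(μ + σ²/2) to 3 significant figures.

If T ~ Lognormal(μ,σ) then ln T ~ Normal(μ,σ), so the p-quantile of ln T is μ + z_p·σ.
ln(82) = 4.407 and ln(190) = 5.247; z_{0.11} = -1.227, z_{0.5} = 0.
σ = (5.247 − 4.407)/(0 − (-1.227)) = 0.685.
μ = 4.407 − (-1.227)·0.685 = 5.247.
E[T] = exp(μ + σ²/2) = exp(5.247 + 0.2347) = 240 ng/mL.

E[T] ≈ 240 ng/mL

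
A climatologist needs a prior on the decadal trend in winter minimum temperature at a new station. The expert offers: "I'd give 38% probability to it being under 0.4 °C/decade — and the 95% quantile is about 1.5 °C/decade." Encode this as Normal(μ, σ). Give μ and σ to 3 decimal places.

The p-quantile of Normal(μ,σ) is μ + z_p·σ, with z_{0.38} = -0.3055 and z_{0.95} = 1.645.
Eliminate σ: μ = (z₂·x₁ − z₁·x₂)/(z₂ − z₁) = (1.645·0.4 − (-0.3055)·1.5)/1.95 = 0.572.
Then σ = (x₂ − x₁)/(z₂ − z₁) = (1.5 − 0.4)/1.95 = 0.564.

μ = 0.572, σ = 0.564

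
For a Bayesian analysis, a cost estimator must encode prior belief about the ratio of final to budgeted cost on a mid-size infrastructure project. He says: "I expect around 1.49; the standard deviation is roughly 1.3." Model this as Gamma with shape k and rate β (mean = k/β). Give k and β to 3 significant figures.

k ≈ 1.31, β ≈ 0.882

For Gamma(k, rate β): mean = k/β, variance = k/β², so CV = 1/√k.
CV = SD/mean = 1.3/1.49 = 0.8725, hence k = 1/CV² = 1.31.
Then β = k/mean = 1.31/1.49 = 0.882.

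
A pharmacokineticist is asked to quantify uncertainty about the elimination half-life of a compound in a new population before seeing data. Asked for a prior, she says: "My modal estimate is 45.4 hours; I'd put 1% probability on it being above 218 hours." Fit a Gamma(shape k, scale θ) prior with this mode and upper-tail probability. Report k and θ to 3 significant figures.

Gamma(k,θ) with k>1 has mode (k−1)θ, so θ = 45.4/(k−1).
Need P(X < 218) = 0.99 with θ tied to k this way. Start at k = 2, θ = 45.4: P(X<218) ≈ 0.952.
Too low — raise k to concentrate. Iterating converges to k ≈ 2.61.
Then θ = 45.4/(2.61−1) ≈ 28.2.

k ≈ 2.61, θ ≈ 28.2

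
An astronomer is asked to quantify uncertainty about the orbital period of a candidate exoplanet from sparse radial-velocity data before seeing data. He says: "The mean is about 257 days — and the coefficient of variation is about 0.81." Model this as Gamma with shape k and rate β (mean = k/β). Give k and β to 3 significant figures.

For Gamma(k, rate β): mean = k/β, variance = k/β², so CV = 1/√k.
CV = 0.81, hence k = 1/CV² = 1.52.
Then β = k/mean = 1.52/257 = 0.00593.

k ≈ 1.52, β ≈ 0.00593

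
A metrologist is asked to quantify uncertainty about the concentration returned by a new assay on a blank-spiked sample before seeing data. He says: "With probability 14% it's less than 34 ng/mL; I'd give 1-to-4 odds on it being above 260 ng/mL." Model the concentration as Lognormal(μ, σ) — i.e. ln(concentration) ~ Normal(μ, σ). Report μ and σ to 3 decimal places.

If T ~ Lognormal(μ,σ) then ln T ~ Normal(μ,σ), so the p-quantile of ln T is μ + z_p·σ.
ln(34) = 3.526 and ln(260) = 5.561; z_{0.14} = -1.08, z_{0.8} = 0.8416.
σ = (5.561 − 3.526)/(0.8416 − (-1.08)) = 1.058.
μ = 3.526 − (-1.08)·1.058 = 4.670.

μ ≈ 4.670, σ ≈ 1.058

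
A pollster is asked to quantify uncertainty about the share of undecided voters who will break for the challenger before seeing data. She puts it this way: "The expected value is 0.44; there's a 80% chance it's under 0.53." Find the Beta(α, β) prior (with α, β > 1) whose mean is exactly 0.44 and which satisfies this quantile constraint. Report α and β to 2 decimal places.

α ≈ 9.42, β ≈ 12.00

With mean 0.44 fixed, write α = 0.44s, β = 0.56s where s = α+β.
Need P(θ < 0.53) = 0.8 under Beta(0.44s, 0.56s). Normal approximation: (q−m)/√(m(1−m)/s) ≈ z_{0.8} = 0.842, so s ≈ 0.44·0.56·(0.842)²/(0.53−0.44)² = 21.5.
At s = 21.5: P(θ<0.53) ≈ 0.801. Adjusting to match 0.8 gives s ≈ 21.42.
So α = 0.44·21.42 ≈ 9.42, β = 0.56·21.42 ≈ 12.00.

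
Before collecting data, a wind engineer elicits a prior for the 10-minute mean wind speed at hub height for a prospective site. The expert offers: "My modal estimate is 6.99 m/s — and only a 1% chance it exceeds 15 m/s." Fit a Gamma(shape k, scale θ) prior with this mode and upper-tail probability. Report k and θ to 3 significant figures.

Gamma(k,θ) with k>1 has mode (k−1)θ, so θ = 6.99/(k−1).
Need P(X < 15) = 0.99 with θ tied to k this way. Start at k = 2, θ = 6.99: P(X<15) ≈ 0.632.
Too low — raise k to concentrate. Iterating converges to k ≈ 9.31.
Then θ = 6.99/(9.31−1) ≈ 0.841.

k ≈ 9.31, θ ≈ 0.841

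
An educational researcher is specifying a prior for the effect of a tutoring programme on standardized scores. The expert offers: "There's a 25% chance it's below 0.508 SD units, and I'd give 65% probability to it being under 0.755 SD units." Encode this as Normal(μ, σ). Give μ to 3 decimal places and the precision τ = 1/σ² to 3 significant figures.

μ = 0.665, τ = 18.4

The p-quantile of Normal(μ,σ) is μ + z_p·σ, with z_{0.25} = -0.6745 and z_{0.65} = 0.3853.
Eliminate σ: μ = (z₂·x₁ − z₁·x₂)/(z₂ − z₁) = (0.3853·0.508 − (-0.6745)·0.755)/1.06 = 0.665.
Then σ = (x₂ − x₁)/(z₂ − z₁) = (0.755 − 0.508)/1.06 = 0.233.
Precision τ = 1/σ² = 1/0.2331² = 18.4.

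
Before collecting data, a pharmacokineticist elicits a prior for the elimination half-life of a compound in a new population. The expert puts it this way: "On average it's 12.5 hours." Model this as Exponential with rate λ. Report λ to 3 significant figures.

λ ≈ 0.08

Exponential mean = 1/λ, so λ = 1/12.5 = 0.08.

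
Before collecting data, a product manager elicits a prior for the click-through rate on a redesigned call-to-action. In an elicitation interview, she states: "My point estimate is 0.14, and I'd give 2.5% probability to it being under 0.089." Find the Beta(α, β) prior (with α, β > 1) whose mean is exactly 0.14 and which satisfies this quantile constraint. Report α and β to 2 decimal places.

With mean 0.14 fixed, write α = 0.14s, β = 0.86s where s = α+β.
Need P(θ < 0.089) = 0.025 under Beta(0.14s, 0.86s). Normal approximation: (q−m)/√(m(1−m)/s) ≈ z_{0.025} = -1.96, so s ≈ 0.14·0.86·(-1.96)²/(0.089−0.14)² = 177.8.
At s = 177.8: P(θ<0.089) ≈ 0.015. Adjusting to match 0.025 gives s ≈ 147.32.
So α = 0.14·147.32 ≈ 20.62, β = 0.86·147.32 ≈ 126.70.

α ≈ 20.62, β ≈ 126.70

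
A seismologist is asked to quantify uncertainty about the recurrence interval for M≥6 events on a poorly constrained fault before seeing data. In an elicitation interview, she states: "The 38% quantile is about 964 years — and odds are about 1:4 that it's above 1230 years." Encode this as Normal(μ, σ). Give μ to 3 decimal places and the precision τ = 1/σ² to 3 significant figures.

μ = 1034.838, τ = 1.86e-05

The p-quantile of Normal(μ,σ) is μ + z_p·σ, with z_{0.38} = -0.3055 and z_{0.8} = 0.8416.
Eliminate σ: μ = (z₂·x₁ − z₁·x₂)/(z₂ − z₁) = (0.8416·964 − (-0.3055)·1230)/1.147 = 1034.838.
Then σ = (x₂ − x₁)/(z₂ − z₁) = (1230 − 964)/1.147 = 231.889.
Precision τ = 1/σ² = 1/231.9² = 1.86e-05.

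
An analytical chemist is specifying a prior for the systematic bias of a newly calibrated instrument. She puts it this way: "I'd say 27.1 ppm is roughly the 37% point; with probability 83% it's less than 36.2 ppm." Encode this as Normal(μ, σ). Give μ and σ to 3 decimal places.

For Normal(μ,σ), the p-quantile is μ + z_p·σ. Here z_{0.37} = -0.3319, z_{0.83} = 0.9542.
So 27.1 = μ − 0.3319σ and 36.2 = μ + 0.9542σ.
Subtracting: σ = (36.2 − 27.1)/(0.9542 − (-0.3319)) = 7.076.
Then μ = 27.1 − (-0.3319)·7.076 = 29.448.

μ = 29.448, σ = 7.076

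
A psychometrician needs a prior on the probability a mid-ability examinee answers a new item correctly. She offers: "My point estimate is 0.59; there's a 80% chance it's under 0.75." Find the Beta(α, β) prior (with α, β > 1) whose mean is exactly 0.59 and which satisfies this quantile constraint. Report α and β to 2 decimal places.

α ≈ 4.09, β ≈ 2.84

With mean 0.59 fixed, write α = 0.59s, β = 0.41s where s = α+β.
Need P(θ < 0.75) = 0.8 under Beta(0.59s, 0.41s). Normal approximation: (q−m)/√(m(1−m)/s) ≈ z_{0.8} = 0.842, so s ≈ 0.59·0.41·(0.842)²/(0.75−0.59)² = 6.7.
At s = 6.7: P(θ<0.75) ≈ 0.795. Adjusting to match 0.8 gives s ≈ 6.92.
So α = 0.59·6.92 ≈ 4.09, β = 0.41·6.92 ≈ 2.84.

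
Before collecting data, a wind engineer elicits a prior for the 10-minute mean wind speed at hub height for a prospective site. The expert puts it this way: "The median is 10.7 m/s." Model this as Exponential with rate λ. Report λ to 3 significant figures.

λ ≈ 0.0648

Exponential median = ln 2 / λ, so λ = ln 2 / 10.7 = 0.0648.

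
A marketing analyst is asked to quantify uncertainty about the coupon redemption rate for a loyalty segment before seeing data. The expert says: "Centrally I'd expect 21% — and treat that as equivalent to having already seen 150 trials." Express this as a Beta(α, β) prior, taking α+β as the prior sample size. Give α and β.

α = 31.5, β = 118.5

Under the effective-sample-size interpretation, Beta(α, β) has prior mean α/(α+β) and prior sample size α+β.
So α+β = 150 and α/(α+β) = 0.21, giving α = 0.21·150 = 31.5 and β = 150 − 31.5 = 118.5.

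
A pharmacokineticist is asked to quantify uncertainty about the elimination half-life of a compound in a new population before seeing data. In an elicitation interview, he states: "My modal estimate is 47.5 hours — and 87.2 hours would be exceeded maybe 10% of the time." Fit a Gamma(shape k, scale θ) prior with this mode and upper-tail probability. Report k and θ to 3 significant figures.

k ≈ 6.17, θ ≈ 9.19

Gamma(k,θ) with k>1 has mode (k−1)θ, so θ = 47.5/(k−1).
Need P(X < 87.2) = 0.9 with θ tied to k this way. Start at k = 2, θ = 47.5: P(X<87.2) ≈ 0.548.
Too low — raise k to concentrate. Iterating converges to k ≈ 6.17.
Then θ = 47.5/(6.17−1) ≈ 9.19.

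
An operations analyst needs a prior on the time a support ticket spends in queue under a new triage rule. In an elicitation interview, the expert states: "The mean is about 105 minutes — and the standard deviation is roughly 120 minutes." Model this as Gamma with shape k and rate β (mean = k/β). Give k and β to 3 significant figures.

For Gamma(k, rate β): mean = k/β, variance = k/β², so CV = 1/√k.
CV = SD/mean = 120/105 = 1.143, hence k = 1/CV² = 0.766.
Then β = k/mean = 0.766/105 = 0.00729.

k ≈ 0.766, β ≈ 0.00729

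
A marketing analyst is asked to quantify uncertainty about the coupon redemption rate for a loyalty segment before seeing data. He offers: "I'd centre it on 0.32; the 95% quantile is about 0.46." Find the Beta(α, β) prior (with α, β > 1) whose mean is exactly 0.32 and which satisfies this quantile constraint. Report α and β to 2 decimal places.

α ≈ 10.24, β ≈ 21.76

With mean 0.32 fixed, write α = 0.32s, β = 0.68s where s = α+β.
Need P(θ < 0.46) = 0.95 under Beta(0.32s, 0.68s). Normal approximation: (q−m)/√(m(1−m)/s) ≈ z_{0.95} = 1.64, so s ≈ 0.32·0.68·(1.64)²/(0.46−0.32)² = 30.0.
At s = 30.0: P(θ<0.46) ≈ 0.945. Adjusting to match 0.95 gives s ≈ 32.01.
So α = 0.32·32.01 ≈ 10.24, β = 0.68·32.01 ≈ 21.76.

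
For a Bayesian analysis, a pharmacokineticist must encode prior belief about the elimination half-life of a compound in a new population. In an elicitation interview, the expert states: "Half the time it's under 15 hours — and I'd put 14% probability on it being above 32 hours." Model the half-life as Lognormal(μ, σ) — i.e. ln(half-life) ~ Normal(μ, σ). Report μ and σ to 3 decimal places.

μ ≈ 2.708, σ ≈ 0.701

If T ~ Lognormal(μ,σ) then ln T ~ Normal(μ,σ), so the p-quantile of ln T is μ + z_p·σ.
ln(15) = 2.708 and ln(32) = 3.466; z_{0.5} = 0, z_{0.86} = 1.08.
σ = (3.466 − 2.708)/(1.08 − (0)) = 0.701.
μ = 2.708 − (0)·0.701 = 2.708.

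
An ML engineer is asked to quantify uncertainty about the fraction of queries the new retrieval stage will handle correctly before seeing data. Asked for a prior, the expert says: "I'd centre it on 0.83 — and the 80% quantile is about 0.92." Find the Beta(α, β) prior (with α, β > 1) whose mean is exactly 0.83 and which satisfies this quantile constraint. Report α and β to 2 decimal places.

With mean 0.83 fixed, write α = 0.83s, β = 0.17s where s = α+β.
Need P(θ < 0.92) = 0.8 under Beta(0.83s, 0.17s). Normal approximation: (q−m)/√(m(1−m)/s) ≈ z_{0.8} = 0.842, so s ≈ 0.83·0.17·(0.842)²/(0.92−0.83)² = 12.3.
At s = 12.3: P(θ<0.92) ≈ 0.797. Adjusting to match 0.8 gives s ≈ 12.53.
So α = 0.83·12.53 ≈ 10.40, β = 0.17·12.53 ≈ 2.13.

α ≈ 10.40, β ≈ 2.13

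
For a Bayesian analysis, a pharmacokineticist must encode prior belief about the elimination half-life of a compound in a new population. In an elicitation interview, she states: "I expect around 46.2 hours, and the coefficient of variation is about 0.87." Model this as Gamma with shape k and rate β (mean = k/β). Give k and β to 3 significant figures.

k ≈ 1.32, β ≈ 0.0286

For Gamma(k, rate β): mean = k/β, variance = k/β², so CV = 1/√k.
CV = 0.87, hence k = 1/CV² = 1.32.
Then β = k/mean = 1.32/46.2 = 0.0286.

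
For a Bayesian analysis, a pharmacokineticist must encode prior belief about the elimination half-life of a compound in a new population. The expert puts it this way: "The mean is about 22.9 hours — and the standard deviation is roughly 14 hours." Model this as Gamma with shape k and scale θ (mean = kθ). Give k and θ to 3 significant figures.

For Gamma(k, scale θ): mean = kθ, variance = kθ², so CV = 1/√k.
CV = SD/mean = 14/22.9 = 0.6114, hence k = 1/CV² = 2.68.
Then θ = mean/k = 22.9/2.68 = 8.56.

k ≈ 2.68, θ ≈ 8.56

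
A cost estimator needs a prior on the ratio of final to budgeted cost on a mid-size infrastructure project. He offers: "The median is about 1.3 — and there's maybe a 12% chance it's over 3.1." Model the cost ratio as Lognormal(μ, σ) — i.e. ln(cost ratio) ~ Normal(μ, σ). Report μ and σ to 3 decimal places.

μ ≈ 0.262, σ ≈ 0.740

If T ~ Lognormal(μ,σ) then ln T ~ Normal(μ,σ), so the p-quantile of ln T is μ + z_p·σ.
ln(1.3) = 0.2624 and ln(3.1) = 1.131; z_{0.5} = 0, z_{0.88} = 1.175.
σ = (1.131 − 0.2624)/(1.175 − (0)) = 0.740.
μ = 0.2624 − (0)·0.740 = 0.262.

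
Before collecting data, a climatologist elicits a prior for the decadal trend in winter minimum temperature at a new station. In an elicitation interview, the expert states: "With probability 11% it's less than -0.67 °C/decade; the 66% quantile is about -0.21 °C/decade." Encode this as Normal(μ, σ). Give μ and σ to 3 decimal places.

The p-quantile of Normal(μ,σ) is μ + z_p·σ, with z_{0.11} = -1.227 and z_{0.66} = 0.4125.
Eliminate σ: μ = (z₂·x₁ − z₁·x₂)/(z₂ − z₁) = (0.4125·-0.67 − (-1.227)·-0.21)/1.639 = -0.326.
Then σ = (x₂ − x₁)/(z₂ − z₁) = (-0.21 − -0.67)/1.639 = 0.281.

μ = -0.326, σ = 0.281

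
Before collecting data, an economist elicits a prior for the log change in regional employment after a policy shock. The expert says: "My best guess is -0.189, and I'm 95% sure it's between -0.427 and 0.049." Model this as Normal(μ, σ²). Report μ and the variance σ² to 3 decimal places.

μ = -0.189, σ² = 0.015

A symmetric 95% interval runs μ ± z·σ with z = 1.96.
Half-width = 0.238, so σ = 0.238/1.96 = 0.1214 and σ² = 0.015.
μ is the stated best guess, -0.189.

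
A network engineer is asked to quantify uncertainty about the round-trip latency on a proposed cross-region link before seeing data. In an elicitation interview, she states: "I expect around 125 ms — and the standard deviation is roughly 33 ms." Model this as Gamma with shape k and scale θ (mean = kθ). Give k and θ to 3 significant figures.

k ≈ 14.3, θ ≈ 8.71

For Gamma(k, scale θ): mean = kθ, variance = kθ², so CV = 1/√k.
CV = SD/mean = 33/125 = 0.264, hence k = 1/CV² = 14.3.
Then θ = mean/k = 125/14.3 = 8.71.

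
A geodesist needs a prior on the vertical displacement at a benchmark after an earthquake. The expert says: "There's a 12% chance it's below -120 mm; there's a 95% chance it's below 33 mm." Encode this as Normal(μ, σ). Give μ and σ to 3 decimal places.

μ = -56.247, σ = 54.258

For Normal(μ,σ), the p-quantile is μ + z_p·σ. Here z_{0.12} = -1.175, z_{0.95} = 1.645.
So -120 = μ − 1.175σ and 33 = μ + 1.645σ.
Subtracting: σ = (33 − -120)/(1.645 − (-1.175)) = 54.258.
Then μ = -120 − (-1.175)·54.258 = -56.247.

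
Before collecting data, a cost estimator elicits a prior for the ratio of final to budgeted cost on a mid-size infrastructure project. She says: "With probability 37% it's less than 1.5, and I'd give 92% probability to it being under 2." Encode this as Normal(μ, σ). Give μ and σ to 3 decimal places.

μ = 1.596, σ = 0.288

For Normal(μ,σ), the p-quantile is μ + z_p·σ. Here z_{0.37} = -0.3319, z_{0.92} = 1.405.
So 1.5 = μ − 0.3319σ and 2 = μ + 1.405σ.
Subtracting: σ = (2 − 1.5)/(1.405 − (-0.3319)) = 0.288.
Then μ = 1.5 − (-0.3319)·0.288 = 1.596.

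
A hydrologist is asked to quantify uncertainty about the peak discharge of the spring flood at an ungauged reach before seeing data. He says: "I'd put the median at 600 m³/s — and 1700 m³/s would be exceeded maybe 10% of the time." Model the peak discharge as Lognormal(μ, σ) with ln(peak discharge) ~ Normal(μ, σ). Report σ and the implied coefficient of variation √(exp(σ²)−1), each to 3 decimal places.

If T ~ Lognormal(μ,σ) then ln T ~ Normal(μ,σ), so the p-quantile of ln T is μ + z_p·σ.
ln(600) = 6.397 and ln(1700) = 7.438; z_{0.5} = 0, z_{0.9} = 1.282.
σ = (7.438 − 6.397)/(1.282 − (0)) = 0.813.
μ = 6.397 − (0)·0.813 = 6.397.
CV = √(exp(σ²)−1) = √(exp(0.6604)−1) = 0.967.

σ ≈ 0.813, CV ≈ 0.967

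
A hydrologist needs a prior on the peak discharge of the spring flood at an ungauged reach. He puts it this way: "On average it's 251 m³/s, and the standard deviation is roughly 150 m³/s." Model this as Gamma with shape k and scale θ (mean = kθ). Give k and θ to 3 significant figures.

For Gamma(k, scale θ): mean = kθ, variance = kθ², so CV = 1/√k.
CV = SD/mean = 150/251 = 0.5976, hence k = 1/CV² = 2.8.
Then θ = mean/k = 251/2.8 = 89.6.

k ≈ 2.8, θ ≈ 89.6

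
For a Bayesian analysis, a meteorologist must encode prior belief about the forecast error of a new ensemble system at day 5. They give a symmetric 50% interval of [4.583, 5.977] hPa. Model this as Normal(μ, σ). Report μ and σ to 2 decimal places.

μ = 5.28, σ = 1.03

A symmetric 50% interval runs μ ± z·σ with z = 0.6745.
Half-width = 0.697, so σ = 0.697/0.6745 = 1.03.
μ is the interval midpoint, 5.28.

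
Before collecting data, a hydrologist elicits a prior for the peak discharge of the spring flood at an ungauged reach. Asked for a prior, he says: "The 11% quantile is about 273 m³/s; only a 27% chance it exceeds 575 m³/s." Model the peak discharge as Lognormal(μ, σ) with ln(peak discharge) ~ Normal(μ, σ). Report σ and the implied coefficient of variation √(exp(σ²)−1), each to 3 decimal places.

If T ~ Lognormal(μ,σ) then ln T ~ Normal(μ,σ), so the p-quantile of ln T is μ + z_p·σ.
ln(273) = 5.609 and ln(575) = 6.354; z_{0.11} = -1.227, z_{0.73} = 0.6128.
σ = (6.354 − 5.609)/(0.6128 − (-1.227)) = 0.405.
μ = 5.609 − (-1.227)·0.405 = 6.106.
CV = √(exp(σ²)−1) = √(exp(0.1640)−1) = 0.422.

σ ≈ 0.405, CV ≈ 0.422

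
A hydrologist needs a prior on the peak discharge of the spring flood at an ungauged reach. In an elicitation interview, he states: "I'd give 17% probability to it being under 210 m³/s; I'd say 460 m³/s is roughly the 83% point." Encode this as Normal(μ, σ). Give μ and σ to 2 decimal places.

For Normal(μ,σ), the p-quantile is μ + z_p·σ. Here z_{0.17} = -0.9542, z_{0.83} = 0.9542.
So 210 = μ − 0.9542σ and 460 = μ + 0.9542σ.
Subtracting: σ = (460 − 210)/(0.9542 − (-0.9542)) = 131.00.
Then μ = 210 − (-0.9542)·131.00 = 335.00.

μ = 335.00, σ = 131.00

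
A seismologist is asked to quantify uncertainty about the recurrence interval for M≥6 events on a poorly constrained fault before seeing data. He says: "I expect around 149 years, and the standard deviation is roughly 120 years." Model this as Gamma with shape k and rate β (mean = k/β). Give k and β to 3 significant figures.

k ≈ 1.54, β ≈ 0.0103

For Gamma(k, rate β): mean = k/β, variance = k/β², so CV = 1/√k.
CV = SD/mean = 120/149 = 0.8054, hence k = 1/CV² = 1.54.
Then β = k/mean = 1.54/149 = 0.0103.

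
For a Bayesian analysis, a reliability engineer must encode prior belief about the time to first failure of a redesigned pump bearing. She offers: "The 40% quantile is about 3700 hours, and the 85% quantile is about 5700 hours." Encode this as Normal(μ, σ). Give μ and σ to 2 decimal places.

For Normal(μ,σ), the p-quantile is μ + z_p·σ. Here z_{0.4} = -0.2533, z_{0.85} = 1.036.
So 3700 = μ − 0.2533σ and 5700 = μ + 1.036σ.
Subtracting: σ = (5700 − 3700)/(1.036 − (-0.2533)) = 1550.65.
Then μ = 3700 − (-0.2533)·1550.65 = 4092.85.

μ = 4092.85, σ = 1550.65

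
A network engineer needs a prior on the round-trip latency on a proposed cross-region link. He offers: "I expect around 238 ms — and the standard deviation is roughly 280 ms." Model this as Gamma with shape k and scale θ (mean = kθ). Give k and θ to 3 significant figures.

For Gamma(k, scale θ): mean = kθ, variance = kθ², so CV = 1/√k.
CV = SD/mean = 280/238 = 1.176, hence k = 1/CV² = 0.722.
Then θ = mean/k = 238/0.722 = 329.

k ≈ 0.722, θ ≈ 329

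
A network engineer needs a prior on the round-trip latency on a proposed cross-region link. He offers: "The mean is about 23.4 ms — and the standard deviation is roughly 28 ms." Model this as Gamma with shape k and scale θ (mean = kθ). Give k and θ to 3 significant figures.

For Gamma(k, scale θ): mean = kθ, variance = kθ², so CV = 1/√k.
CV = SD/mean = 28/23.4 = 1.197, hence k = 1/CV² = 0.698.
Then θ = mean/k = 23.4/0.698 = 33.5.

k ≈ 0.698, θ ≈ 33.5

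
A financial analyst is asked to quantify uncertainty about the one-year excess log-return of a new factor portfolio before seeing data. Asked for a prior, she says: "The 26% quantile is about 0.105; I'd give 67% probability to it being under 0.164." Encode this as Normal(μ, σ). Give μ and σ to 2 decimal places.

μ = 0.14, σ = 0.05

The p-quantile of Normal(μ,σ) is μ + z_p·σ, with z_{0.26} = -0.6433 and z_{0.67} = 0.4399.
Eliminate σ: μ = (z₂·x₁ − z₁·x₂)/(z₂ − z₁) = (0.4399·0.105 − (-0.6433)·0.164)/1.083 = 0.14.
Then σ = (x₂ − x₁)/(z₂ − z₁) = (0.164 − 0.105)/1.083 = 0.05.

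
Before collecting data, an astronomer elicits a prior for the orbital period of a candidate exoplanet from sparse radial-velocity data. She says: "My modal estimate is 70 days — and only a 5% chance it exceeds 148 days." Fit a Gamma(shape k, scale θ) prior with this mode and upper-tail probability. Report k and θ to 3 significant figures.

Gamma(k,θ) with k>1 has mode (k−1)θ, so θ = 70/(k−1).
Need P(X < 148) = 0.95 with θ tied to k this way. Start at k = 2, θ = 70: P(X<148) ≈ 0.624.
Too low — raise k to concentrate. Iterating converges to k ≈ 5.92.
Then θ = 70/(5.92−1) ≈ 14.2.

k ≈ 5.92, θ ≈ 14.2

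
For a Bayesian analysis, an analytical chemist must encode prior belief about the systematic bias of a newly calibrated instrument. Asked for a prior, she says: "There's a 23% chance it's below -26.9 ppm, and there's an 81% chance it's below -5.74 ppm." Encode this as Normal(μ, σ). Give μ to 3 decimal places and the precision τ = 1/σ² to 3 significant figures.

μ = -17.230, τ = 0.00584

For Normal(μ,σ), the p-quantile is μ + z_p·σ. Here z_{0.23} = -0.7388, z_{0.81} = 0.8779.
So -26.9 = μ − 0.7388σ and -5.74 = μ + 0.8779σ.
Subtracting: σ = (-5.74 − -26.9)/(0.8779 − (-0.7388)) = 13.088.
Then μ = -26.9 − (-0.7388)·13.088 = -17.230.
Precision τ = 1/σ² = 1/13.09² = 0.00584.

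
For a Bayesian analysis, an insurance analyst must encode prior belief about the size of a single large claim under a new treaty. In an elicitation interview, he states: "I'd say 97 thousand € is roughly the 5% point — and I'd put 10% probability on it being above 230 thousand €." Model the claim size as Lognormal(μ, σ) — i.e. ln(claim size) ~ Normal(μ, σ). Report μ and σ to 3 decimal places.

μ ≈ 5.060, σ ≈ 0.295

If T ~ Lognormal(μ,σ) then ln T ~ Normal(μ,σ), so the p-quantile of ln T is μ + z_p·σ.
ln(97) = 4.575 and ln(230) = 5.438; z_{0.05} = -1.645, z_{0.9} = 1.282.
σ = (5.438 − 4.575)/(1.282 − (-1.645)) = 0.295.
μ = 4.575 − (-1.645)·0.295 = 5.060.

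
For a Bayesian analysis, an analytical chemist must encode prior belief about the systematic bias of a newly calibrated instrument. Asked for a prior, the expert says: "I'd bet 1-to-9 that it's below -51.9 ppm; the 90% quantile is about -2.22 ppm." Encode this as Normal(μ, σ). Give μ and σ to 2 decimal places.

μ = -27.06, σ = 19.38

For Normal(μ,σ), the p-quantile is μ + z_p·σ. Here z_{0.1} = -1.282, z_{0.9} = 1.282.
So -51.9 = μ − 1.282σ and -2.22 = μ + 1.282σ.
Subtracting: σ = (-2.22 − -51.9)/(1.282 − (-1.282)) = 19.38.
Then μ = -51.9 − (-1.282)·19.38 = -27.06.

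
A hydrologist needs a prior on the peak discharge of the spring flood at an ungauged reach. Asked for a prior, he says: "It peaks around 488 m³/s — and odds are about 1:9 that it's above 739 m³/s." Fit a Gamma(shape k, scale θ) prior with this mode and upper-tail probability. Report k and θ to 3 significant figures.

Gamma(k,θ) with k>1 has mode (k−1)θ, so θ = 488/(k−1).
Need P(X < 739) = 0.9 with θ tied to k this way. Start at k = 2, θ = 488: P(X<739) ≈ 0.447.
Too low — raise k to concentrate. Iterating converges to k ≈ 11.8.
Then θ = 488/(11.8−1) ≈ 45.1.

k ≈ 11.8, θ ≈ 45.1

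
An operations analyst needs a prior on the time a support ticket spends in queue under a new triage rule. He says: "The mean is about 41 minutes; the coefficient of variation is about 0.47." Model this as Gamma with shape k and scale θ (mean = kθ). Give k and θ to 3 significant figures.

For Gamma(k, scale θ): mean = kθ, variance = kθ², so CV = 1/√k.
CV = 0.47, hence k = 1/CV² = 4.53.
Then θ = mean/k = 41/4.53 = 9.06.

k ≈ 4.53, θ ≈ 9.06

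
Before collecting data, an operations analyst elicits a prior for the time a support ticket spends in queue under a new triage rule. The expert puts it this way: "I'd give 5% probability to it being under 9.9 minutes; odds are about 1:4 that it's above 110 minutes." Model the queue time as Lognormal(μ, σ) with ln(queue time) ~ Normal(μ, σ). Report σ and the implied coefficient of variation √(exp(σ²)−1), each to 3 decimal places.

If T ~ Lognormal(μ,σ) then ln T ~ Normal(μ,σ), so the p-quantile of ln T is μ + z_p·σ.
ln(9.9) = 2.293 and ln(110) = 4.7; z_{0.05} = -1.645, z_{0.8} = 0.8416.
σ = (4.7 − 2.293)/(0.8416 − (-1.645)) = 0.968.
μ = 2.293 − (-1.645)·0.968 = 3.885.
CV = √(exp(σ²)−1) = √(exp(0.9378)−1) = 1.247.

σ ≈ 0.968, CV ≈ 1.247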